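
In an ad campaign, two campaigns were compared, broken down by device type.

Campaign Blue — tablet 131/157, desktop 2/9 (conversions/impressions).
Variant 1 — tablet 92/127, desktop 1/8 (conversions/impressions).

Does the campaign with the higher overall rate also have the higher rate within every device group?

Tablet: Campaign Blue 131/157 = 83.4%, Variant 1 92/127 = 72.4% → Campaign Blue
Desktop: Campaign Blue 2/9 = 22.2%, Variant 1 1/8 = 12.5% → Campaign Blue
Overall: Campaign Blue 133/166 = 80.1%, Variant 1 93/135 = 68.9% → Campaign Blue
Campaign Blue wins overall and in every device group — no reversal.

Yes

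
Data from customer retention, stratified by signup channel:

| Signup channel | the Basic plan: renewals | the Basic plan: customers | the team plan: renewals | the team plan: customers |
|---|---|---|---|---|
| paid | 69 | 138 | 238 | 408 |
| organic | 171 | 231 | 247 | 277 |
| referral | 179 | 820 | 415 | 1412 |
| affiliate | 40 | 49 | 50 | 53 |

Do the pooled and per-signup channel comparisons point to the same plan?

Paid: the Basic plan 69/138 = 50.0%, the team plan 238/408 = 58.3% → the team plan
Organic: the Basic plan 171/231 = 74.0%, the team plan 247/277 = 89.2% → the team plan
Referral: the Basic plan 179/820 = 21.8%, the team plan 415/1412 = 29.4% → the team plan
Affiliate: the Basic plan 40/49 = 81.6%, the team plan 50/53 = 94.3% → the team plan
Overall: the Basic plan 459/1238 = 37.1%, the team plan 950/2150 = 44.2% → the team plan
The team plan wins overall and in every signup group — no reversal.

Yes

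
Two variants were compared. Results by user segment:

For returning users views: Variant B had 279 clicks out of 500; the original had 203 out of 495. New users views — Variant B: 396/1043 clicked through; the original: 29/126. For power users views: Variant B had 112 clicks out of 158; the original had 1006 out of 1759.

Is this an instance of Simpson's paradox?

Yes

Returning users: Variant B 279/500 = 55.8%, the original 203/495 = 41.0% → Variant B
New users: Variant B 396/1043 = 38.0%, the original 29/126 = 23.0% → Variant B
Power users: Variant B 112/158 = 70.9%, the original 1006/1759 = 57.2% → Variant B
Overall: Variant B 787/1701 = 46.3%, the original 1238/2380 = 52.0% → the original
Variant B wins each user group but the original wins overall — the comparison reverses. Variant B's views skew toward new users, which has a lower base rate.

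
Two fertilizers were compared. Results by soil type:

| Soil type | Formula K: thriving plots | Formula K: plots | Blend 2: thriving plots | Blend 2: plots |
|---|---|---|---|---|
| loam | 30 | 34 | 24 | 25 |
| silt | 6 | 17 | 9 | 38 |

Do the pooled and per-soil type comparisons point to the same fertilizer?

Loam: Formula K 30/34 = 88.2%, Blend 2 24/25 = 96.0% → Blend 2
Silt: Formula K 6/17 = 35.3%, Blend 2 9/38 = 23.7% → Formula K
Overall: Formula K 36/51 = 70.6%, Blend 2 33/63 = 52.4% → Formula K
Neither sweeps: Formula K wins 1 of 2 groups, Blend 2 wins 1. Formula K wins overall but not every group — no Simpson reversal.

No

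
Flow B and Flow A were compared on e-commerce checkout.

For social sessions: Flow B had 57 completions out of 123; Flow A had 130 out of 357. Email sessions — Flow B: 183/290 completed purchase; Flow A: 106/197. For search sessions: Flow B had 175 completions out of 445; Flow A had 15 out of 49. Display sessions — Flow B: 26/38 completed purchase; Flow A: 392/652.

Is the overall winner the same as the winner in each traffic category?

Social: Flow B 57/123 = 46.3%, Flow A 130/357 = 36.4% → Flow B
Email: Flow B 183/290 = 63.1%, Flow A 106/197 = 53.8% → Flow B
Search: Flow B 175/445 = 39.3%, Flow A 15/49 = 30.6% → Flow B
Display: Flow B 26/38 = 68.4%, Flow A 392/652 = 60.1% → Flow B
Overall: Flow B 441/896 = 49.2%, Flow A 643/1255 = 51.2% → Flow A
Flow B wins each traffic group but Flow A wins overall — the comparison reverses. Flow B's sessions skew toward search, which has a lower base rate.

No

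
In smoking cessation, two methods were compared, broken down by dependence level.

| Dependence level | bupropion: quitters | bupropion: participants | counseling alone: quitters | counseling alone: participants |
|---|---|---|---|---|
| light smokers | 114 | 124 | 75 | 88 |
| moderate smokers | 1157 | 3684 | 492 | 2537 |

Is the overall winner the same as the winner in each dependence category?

Light smokers: bupropion 114/124 = 91.9%, counseling alone 75/88 = 85.2% → bupropion
Moderate smokers: bupropion 1157/3684 = 31.4%, counseling alone 492/2537 = 19.4% → bupropion
Overall: bupropion 1271/3808 = 33.4%, counseling alone 567/2625 = 21.6% → bupropion
Bupropion wins overall and in every dependence group — no reversal.

Yes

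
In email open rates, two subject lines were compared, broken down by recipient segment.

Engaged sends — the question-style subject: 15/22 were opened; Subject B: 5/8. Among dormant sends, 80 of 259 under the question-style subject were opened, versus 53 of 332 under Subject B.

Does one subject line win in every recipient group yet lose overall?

No

Engaged: the question-style subject 15/22 = 68.2%, Subject B 5/8 = 62.5% → the question-style subject
Dormant: the question-style subject 80/259 = 30.9%, Subject B 53/332 = 16.0% → the question-style subject
Overall: the question-style subject 95/281 = 33.8%, Subject B 58/340 = 17.1% → the question-style subject
The question-style subject wins overall and in every recipient group — no reversal.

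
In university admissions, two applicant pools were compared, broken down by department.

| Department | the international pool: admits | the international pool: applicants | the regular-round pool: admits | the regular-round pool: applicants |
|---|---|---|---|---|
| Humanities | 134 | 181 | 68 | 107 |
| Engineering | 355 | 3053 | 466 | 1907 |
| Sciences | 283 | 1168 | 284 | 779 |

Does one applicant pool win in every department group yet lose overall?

Humanities: the international pool 134/181 = 74.0%, the regular-round pool 68/107 = 63.6% → the international pool
Engineering: the international pool 355/3053 = 11.6%, the regular-round pool 466/1907 = 24.4% → the regular-round pool
Sciences: the international pool 283/1168 = 24.2%, the regular-round pool 284/779 = 36.5% → the regular-round pool
Overall: the international pool 772/4402 = 17.5%, the regular-round pool 818/2793 = 29.3% → the regular-round pool
Neither sweeps: the international pool wins 1 of 3 groups, the regular-round pool wins 2. The regular-round pool wins overall but not every group — no Simpson reversal.

No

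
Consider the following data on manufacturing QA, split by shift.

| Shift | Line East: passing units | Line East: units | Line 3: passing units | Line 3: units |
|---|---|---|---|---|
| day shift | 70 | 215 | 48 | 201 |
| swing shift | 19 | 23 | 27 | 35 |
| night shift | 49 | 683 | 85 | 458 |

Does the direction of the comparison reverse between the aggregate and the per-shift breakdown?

No

Day shift: Line East 70/215 = 32.6%, Line 3 48/201 = 23.9% → Line East
Swing shift: Line East 19/23 = 82.6%, Line 3 27/35 = 77.1% → Line East
Night shift: Line East 49/683 = 7.2%, Line 3 85/458 = 18.6% → Line 3
Overall: Line East 138/921 = 15.0%, Line 3 160/694 = 23.1% → Line 3
Neither sweeps: Line East wins 2 of 3 groups, Line 3 wins 1. Line 3 wins overall but not every group — no Simpson reversal.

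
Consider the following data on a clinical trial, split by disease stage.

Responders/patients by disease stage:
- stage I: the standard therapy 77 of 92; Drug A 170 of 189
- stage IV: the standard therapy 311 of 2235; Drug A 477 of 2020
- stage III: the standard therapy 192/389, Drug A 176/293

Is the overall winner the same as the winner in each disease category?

Stage I: the standard therapy 77/92 = 83.7%, Drug A 170/189 = 89.9% → Drug A
Stage IV: the standard therapy 311/2235 = 13.9%, Drug A 477/2020 = 23.6% → Drug A
Stage III: the standard therapy 192/389 = 49.4%, Drug A 176/293 = 60.1% → Drug A
Overall: the standard therapy 580/2716 = 21.4%, Drug A 823/2502 = 32.9% → Drug A
Drug A wins overall and in every disease group — no reversal.

Yes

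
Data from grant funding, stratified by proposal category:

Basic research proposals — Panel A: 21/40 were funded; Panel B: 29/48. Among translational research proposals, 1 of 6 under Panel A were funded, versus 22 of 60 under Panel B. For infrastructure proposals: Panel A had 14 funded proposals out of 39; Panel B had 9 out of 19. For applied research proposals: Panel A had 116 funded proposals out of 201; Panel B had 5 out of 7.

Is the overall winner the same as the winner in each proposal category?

Basic research: Panel A 21/40 = 52.5%, Panel B 29/48 = 60.4% → Panel B
Translational research: Panel A 1/6 = 16.7%, Panel B 22/60 = 36.7% → Panel B
Infrastructure: Panel A 14/39 = 35.9%, Panel B 9/19 = 47.4% → Panel B
Applied research: Panel A 116/201 = 57.7%, Panel B 5/7 = 71.4% → Panel B
Overall: Panel A 152/286 = 53.1%, Panel B 65/134 = 48.5% → Panel A
Panel B wins each proposal group but Panel A wins overall — the comparison reverses. Panel B's proposals skew toward translational research, which has a lower base rate.

No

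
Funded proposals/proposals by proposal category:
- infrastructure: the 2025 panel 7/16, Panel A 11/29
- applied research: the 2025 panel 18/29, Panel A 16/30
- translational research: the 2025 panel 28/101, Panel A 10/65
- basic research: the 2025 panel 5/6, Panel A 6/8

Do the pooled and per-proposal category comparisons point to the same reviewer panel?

Yes

Infrastructure: the 2025 panel 7/16 = 43.8%, Panel A 11/29 = 37.9% → the 2025 panel
Applied research: the 2025 panel 18/29 = 62.1%, Panel A 16/30 = 53.3% → the 2025 panel
Translational research: the 2025 panel 28/101 = 27.7%, Panel A 10/65 = 15.4% → the 2025 panel
Basic research: the 2025 panel 5/6 = 83.3%, Panel A 6/8 = 75.0% → the 2025 panel
Overall: the 2025 panel 58/152 = 38.2%, Panel A 43/132 = 32.6% → the 2025 panel
The 2025 panel wins overall and in every proposal group — no reversal.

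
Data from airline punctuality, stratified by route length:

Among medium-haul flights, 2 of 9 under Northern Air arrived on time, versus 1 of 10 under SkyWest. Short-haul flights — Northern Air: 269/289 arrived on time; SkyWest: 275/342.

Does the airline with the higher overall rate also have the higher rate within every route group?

Yes

Medium-haul: Northern Air 2/9 = 22.2%, SkyWest 1/10 = 10.0% → Northern Air
Short-haul: Northern Air 269/289 = 93.1%, SkyWest 275/342 = 80.4% → Northern Air
Overall: Northern Air 271/298 = 90.9%, SkyWest 276/352 = 78.4% → Northern Air
Northern Air wins overall and in every route group — no reversal.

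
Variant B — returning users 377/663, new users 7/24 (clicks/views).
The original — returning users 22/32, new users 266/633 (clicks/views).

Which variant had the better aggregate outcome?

Variant B

Returning users: Variant B 377/663 = 56.9%, the original 22/32 = 68.8% → the original
New users: Variant B 7/24 = 29.2%, the original 266/633 = 42.0% → the original
Overall: Variant B 384/687 = 55.9%, the original 288/665 = 43.3% → Variant B
(The original wins every user group but Variant B wins overall — the original's views skew toward the low-rate new users group.)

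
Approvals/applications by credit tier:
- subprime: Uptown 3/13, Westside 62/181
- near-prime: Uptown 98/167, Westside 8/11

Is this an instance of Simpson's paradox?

Yes

Subprime: Uptown 3/13 = 23.1%, Westside 62/181 = 34.3% → Westside
Near-prime: Uptown 98/167 = 58.7%, Westside 8/11 = 72.7% → Westside
Overall: Uptown 101/180 = 56.1%, Westside 70/192 = 36.5% → Uptown
Westside wins each credit group but Uptown wins overall — the comparison reverses. Westside's applications skew toward subprime, which has a lower base rate.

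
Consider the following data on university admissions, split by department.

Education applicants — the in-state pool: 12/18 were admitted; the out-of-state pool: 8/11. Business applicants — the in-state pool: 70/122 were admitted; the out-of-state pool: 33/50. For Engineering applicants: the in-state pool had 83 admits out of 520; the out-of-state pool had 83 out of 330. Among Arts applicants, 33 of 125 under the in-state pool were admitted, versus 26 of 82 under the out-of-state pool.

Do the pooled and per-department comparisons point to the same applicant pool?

Yes

Education: the in-state pool 12/18 = 66.7%, the out-of-state pool 8/11 = 72.7% → the out-of-state pool
Business: the in-state pool 70/122 = 57.4%, the out-of-state pool 33/50 = 66.0% → the out-of-state pool
Engineering: the in-state pool 83/520 = 16.0%, the out-of-state pool 83/330 = 25.2% → the out-of-state pool
Arts: the in-state pool 33/125 = 26.4%, the out-of-state pool 26/82 = 31.7% → the out-of-state pool
Overall: the in-state pool 198/785 = 25.2%, the out-of-state pool 150/473 = 31.7% → the out-of-state pool
The out-of-state pool wins overall and in every department group — no reversal.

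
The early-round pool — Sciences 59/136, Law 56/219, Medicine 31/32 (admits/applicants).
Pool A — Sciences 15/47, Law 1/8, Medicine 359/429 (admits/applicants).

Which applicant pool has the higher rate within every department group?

the early-round pool

Sciences: the early-round pool 59/136 = 43.4%, Pool A 15/47 = 31.9% → the early-round pool
Law: the early-round pool 56/219 = 25.6%, Pool A 1/8 = 12.5% → the early-round pool
Medicine: the early-round pool 31/32 = 96.9%, Pool A 359/429 = 83.7% → the early-round pool
The early-round pool has the higher rate in all 3 groups.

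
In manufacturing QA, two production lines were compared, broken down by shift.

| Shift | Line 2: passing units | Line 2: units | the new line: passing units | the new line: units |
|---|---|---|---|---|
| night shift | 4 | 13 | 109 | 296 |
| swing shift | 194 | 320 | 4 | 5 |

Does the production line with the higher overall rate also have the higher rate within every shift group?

No

Night shift: Line 2 4/13 = 30.8%, the new line 109/296 = 36.8% → the new line
Swing shift: Line 2 194/320 = 60.6%, the new line 4/5 = 80.0% → the new line
Overall: Line 2 198/333 = 59.5%, the new line 113/301 = 37.5% → Line 2
The new line wins each shift group but Line 2 wins overall — the comparison reverses. The new line's units skew toward night shift, which has a lower base rate.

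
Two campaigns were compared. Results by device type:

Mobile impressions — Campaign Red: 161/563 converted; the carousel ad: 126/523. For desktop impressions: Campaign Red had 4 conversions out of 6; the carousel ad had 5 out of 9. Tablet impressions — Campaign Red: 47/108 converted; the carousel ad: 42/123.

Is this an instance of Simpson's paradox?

Mobile: Campaign Red 161/563 = 28.6%, the carousel ad 126/523 = 24.1% → Campaign Red
Desktop: Campaign Red 4/6 = 66.7%, the carousel ad 5/9 = 55.6% → Campaign Red
Tablet: Campaign Red 47/108 = 43.5%, the carousel ad 42/123 = 34.1% → Campaign Red
Overall: Campaign Red 212/677 = 31.3%, the carousel ad 173/655 = 26.4% → Campaign Red
Campaign Red wins overall and in every device group — no reversal.

No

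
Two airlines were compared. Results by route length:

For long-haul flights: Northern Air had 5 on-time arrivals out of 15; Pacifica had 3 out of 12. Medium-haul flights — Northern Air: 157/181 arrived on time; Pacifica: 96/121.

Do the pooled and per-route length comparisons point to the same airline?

Long-haul: Northern Air 5/15 = 33.3%, Pacifica 3/12 = 25.0% → Northern Air
Medium-haul: Northern Air 157/181 = 86.7%, Pacifica 96/121 = 79.3% → Northern Air
Overall: Northern Air 162/196 = 82.7%, Pacifica 99/133 = 74.4% → Northern Air
Northern Air wins overall and in every route group — no reversal.

Yes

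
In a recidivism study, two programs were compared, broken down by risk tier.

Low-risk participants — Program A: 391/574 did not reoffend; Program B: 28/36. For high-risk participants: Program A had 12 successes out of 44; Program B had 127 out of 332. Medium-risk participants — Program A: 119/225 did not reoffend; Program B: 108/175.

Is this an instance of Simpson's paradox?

Yes

Low-risk: Program A 391/574 = 68.1%, Program B 28/36 = 77.8% → Program B
High-risk: Program A 12/44 = 27.3%, Program B 127/332 = 38.3% → Program B
Medium-risk: Program A 119/225 = 52.9%, Program B 108/175 = 61.7% → Program B
Overall: Program A 522/843 = 61.9%, Program B 263/543 = 48.4% → Program A
Program B wins each risk group but Program A wins overall — the comparison reverses. Program B's participants skew toward high-risk, which has a lower base rate.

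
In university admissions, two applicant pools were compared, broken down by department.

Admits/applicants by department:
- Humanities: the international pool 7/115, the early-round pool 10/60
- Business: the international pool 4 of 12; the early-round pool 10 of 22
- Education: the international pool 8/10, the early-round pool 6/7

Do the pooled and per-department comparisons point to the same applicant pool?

Humanities: the international pool 7/115 = 6.1%, the early-round pool 10/60 = 16.7% → the early-round pool
Business: the international pool 4/12 = 33.3%, the early-round pool 10/22 = 45.5% → the early-round pool
Education: the international pool 8/10 = 80.0%, the early-round pool 6/7 = 85.7% → the early-round pool
Overall: the international pool 19/137 = 13.9%, the early-round pool 26/89 = 29.2% → the early-round pool
The early-round pool wins overall and in every department group — no reversal.

Yes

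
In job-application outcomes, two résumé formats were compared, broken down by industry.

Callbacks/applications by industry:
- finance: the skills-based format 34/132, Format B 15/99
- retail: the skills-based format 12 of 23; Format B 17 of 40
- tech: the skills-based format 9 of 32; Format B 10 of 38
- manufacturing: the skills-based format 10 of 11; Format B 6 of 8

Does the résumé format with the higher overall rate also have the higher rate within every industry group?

Yes

Finance: the skills-based format 34/132 = 25.8%, Format B 15/99 = 15.2% → the skills-based format
Retail: the skills-based format 12/23 = 52.2%, Format B 17/40 = 42.5% → the skills-based format
Tech: the skills-based format 9/32 = 28.1%, Format B 10/38 = 26.3% → the skills-based format
Manufacturing: the skills-based format 10/11 = 90.9%, Format B 6/8 = 75.0% → the skills-based format
Overall: the skills-based format 65/198 = 32.8%, Format B 48/185 = 25.9% → the skills-based format
The skills-based format wins overall and in every industry group — no reversal.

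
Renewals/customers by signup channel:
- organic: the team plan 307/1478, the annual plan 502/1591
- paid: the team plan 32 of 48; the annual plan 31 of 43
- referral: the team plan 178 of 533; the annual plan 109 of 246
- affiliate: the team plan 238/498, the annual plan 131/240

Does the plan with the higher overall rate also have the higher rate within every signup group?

Organic: the team plan 307/1478 = 20.8%, the annual plan 502/1591 = 31.6% → the annual plan
Paid: the team plan 32/48 = 66.7%, the annual plan 31/43 = 72.1% → the annual plan
Referral: the team plan 178/533 = 33.4%, the annual plan 109/246 = 44.3% → the annual plan
Affiliate: the team plan 238/498 = 47.8%, the annual plan 131/240 = 54.6% → the annual plan
Overall: the team plan 755/2557 = 29.5%, the annual plan 773/2120 = 36.5% → the annual plan
The annual plan wins overall and in every signup group — no reversal.

Yes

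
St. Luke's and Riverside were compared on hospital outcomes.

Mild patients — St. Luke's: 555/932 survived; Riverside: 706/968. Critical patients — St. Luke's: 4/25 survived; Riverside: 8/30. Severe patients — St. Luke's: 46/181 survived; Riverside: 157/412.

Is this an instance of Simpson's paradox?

Mild: St. Luke's 555/932 = 59.5%, Riverside 706/968 = 72.9% → Riverside
Critical: St. Luke's 4/25 = 16.0%, Riverside 8/30 = 26.7% → Riverside
Severe: St. Luke's 46/181 = 25.4%, Riverside 157/412 = 38.1% → Riverside
Overall: St. Luke's 605/1138 = 53.2%, Riverside 871/1410 = 61.8% → Riverside
Riverside wins overall and in every case group — no reversal.

No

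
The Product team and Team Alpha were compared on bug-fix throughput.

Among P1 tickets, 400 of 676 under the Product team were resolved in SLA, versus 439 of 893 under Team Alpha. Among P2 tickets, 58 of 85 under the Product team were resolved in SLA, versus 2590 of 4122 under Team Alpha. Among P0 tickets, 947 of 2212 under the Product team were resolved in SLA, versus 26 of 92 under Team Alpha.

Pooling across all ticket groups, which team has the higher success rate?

P1: the Product team 400/676 = 59.2%, Team Alpha 439/893 = 49.2% → the Product team
P2: the Product team 58/85 = 68.2%, Team Alpha 2590/4122 = 62.8% → the Product team
P0: the Product team 947/2212 = 42.8%, Team Alpha 26/92 = 28.3% → the Product team
Overall: the Product team 1405/2973 = 47.3%, Team Alpha 3055/5107 = 59.8% → Team Alpha
(The Product team wins every ticket group but Team Alpha wins overall — the Product team's tickets skew toward the low-rate P0 group.)

Team Alpha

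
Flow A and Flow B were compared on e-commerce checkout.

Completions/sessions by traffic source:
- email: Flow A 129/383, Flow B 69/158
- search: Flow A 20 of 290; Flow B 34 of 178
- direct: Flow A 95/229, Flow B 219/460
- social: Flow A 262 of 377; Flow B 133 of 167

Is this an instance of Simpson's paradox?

No

Email: Flow A 129/383 = 33.7%, Flow B 69/158 = 43.7% → Flow B
Search: Flow A 20/290 = 6.9%, Flow B 34/178 = 19.1% → Flow B
Direct: Flow A 95/229 = 41.5%, Flow B 219/460 = 47.6% → Flow B
Social: Flow A 262/377 = 69.5%, Flow B 133/167 = 79.6% → Flow B
Overall: Flow A 506/1279 = 39.6%, Flow B 455/963 = 47.2% → Flow B
Flow B wins overall and in every traffic group — no reversal.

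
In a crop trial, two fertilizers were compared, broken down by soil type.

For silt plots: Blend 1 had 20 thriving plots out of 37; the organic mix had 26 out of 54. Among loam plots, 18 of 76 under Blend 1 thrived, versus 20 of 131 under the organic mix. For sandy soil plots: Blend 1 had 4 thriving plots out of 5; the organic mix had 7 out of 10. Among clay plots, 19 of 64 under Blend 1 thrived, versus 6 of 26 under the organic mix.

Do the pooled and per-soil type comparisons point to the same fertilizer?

Yes

Silt: Blend 1 20/37 = 54.1%, the organic mix 26/54 = 48.1% → Blend 1
Loam: Blend 1 18/76 = 23.7%, the organic mix 20/131 = 15.3% → Blend 1
Sandy soil: Blend 1 4/5 = 80.0%, the organic mix 7/10 = 70.0% → Blend 1
Clay: Blend 1 19/64 = 29.7%, the organic mix 6/26 = 23.1% → Blend 1
Overall: Blend 1 61/182 = 33.5%, the organic mix 59/221 = 26.7% → Blend 1
Blend 1 wins overall and in every soil group — no reversal.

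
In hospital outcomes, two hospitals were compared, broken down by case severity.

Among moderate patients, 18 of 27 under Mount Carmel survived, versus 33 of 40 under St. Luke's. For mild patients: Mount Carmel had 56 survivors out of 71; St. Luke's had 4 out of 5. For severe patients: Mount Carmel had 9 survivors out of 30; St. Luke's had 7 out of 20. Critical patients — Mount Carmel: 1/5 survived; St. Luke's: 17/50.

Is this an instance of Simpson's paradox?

Yes

Moderate: Mount Carmel 18/27 = 66.7%, St. Luke's 33/40 = 82.5% → St. Luke's
Mild: Mount Carmel 56/71 = 78.9%, St. Luke's 4/5 = 80.0% → St. Luke's
Severe: Mount Carmel 9/30 = 30.0%, St. Luke's 7/20 = 35.0% → St. Luke's
Critical: Mount Carmel 1/5 = 20.0%, St. Luke's 17/50 = 34.0% → St. Luke's
Overall: Mount Carmel 84/133 = 63.2%, St. Luke's 61/115 = 53.0% → Mount Carmel
St. Luke's wins each case group but Mount Carmel wins overall — the comparison reverses. St. Luke's's patients skew toward critical, which has a lower base rate.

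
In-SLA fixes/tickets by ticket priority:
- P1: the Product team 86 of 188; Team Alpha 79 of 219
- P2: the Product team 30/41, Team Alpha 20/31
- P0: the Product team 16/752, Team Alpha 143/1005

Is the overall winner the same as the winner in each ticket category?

P1: the Product team 86/188 = 45.7%, Team Alpha 79/219 = 36.1% → the Product team
P2: the Product team 30/41 = 73.2%, Team Alpha 20/31 = 64.5% → the Product team
P0: the Product team 16/752 = 2.1%, Team Alpha 143/1005 = 14.2% → Team Alpha
Overall: the Product team 132/981 = 13.5%, Team Alpha 242/1255 = 19.3% → Team Alpha
Neither sweeps: the Product team wins 2 of 3 groups, Team Alpha wins 1. Team Alpha wins overall but not every group — no Simpson reversal.

No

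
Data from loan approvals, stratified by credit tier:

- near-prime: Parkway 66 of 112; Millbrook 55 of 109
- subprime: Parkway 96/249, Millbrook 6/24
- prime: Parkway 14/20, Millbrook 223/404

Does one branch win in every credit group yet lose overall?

Near-prime: Parkway 66/112 = 58.9%, Millbrook 55/109 = 50.5% → Parkway
Subprime: Parkway 96/249 = 38.6%, Millbrook 6/24 = 25.0% → Parkway
Prime: Parkway 14/20 = 70.0%, Millbrook 223/404 = 55.2% → Parkway
Overall: Parkway 176/381 = 46.2%, Millbrook 284/537 = 52.9% → Millbrook
Parkway wins each credit group but Millbrook wins overall — the comparison reverses. Parkway's applications skew toward subprime, which has a lower base rate.

Yes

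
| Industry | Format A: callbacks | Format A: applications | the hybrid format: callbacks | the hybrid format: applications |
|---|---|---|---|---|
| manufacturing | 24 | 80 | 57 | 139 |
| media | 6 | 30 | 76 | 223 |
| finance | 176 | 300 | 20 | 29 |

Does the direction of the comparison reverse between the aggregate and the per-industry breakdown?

Yes

Manufacturing: Format A 24/80 = 30.0%, the hybrid format 57/139 = 41.0% → the hybrid format
Media: Format A 6/30 = 20.0%, the hybrid format 76/223 = 34.1% → the hybrid format
Finance: Format A 176/300 = 58.7%, the hybrid format 20/29 = 69.0% → the hybrid format
Overall: Format A 206/410 = 50.2%, the hybrid format 153/391 = 39.1% → Format A
The hybrid format wins each industry group but Format A wins overall — the comparison reverses. The hybrid format's applications skew toward media, which has a lower base rate.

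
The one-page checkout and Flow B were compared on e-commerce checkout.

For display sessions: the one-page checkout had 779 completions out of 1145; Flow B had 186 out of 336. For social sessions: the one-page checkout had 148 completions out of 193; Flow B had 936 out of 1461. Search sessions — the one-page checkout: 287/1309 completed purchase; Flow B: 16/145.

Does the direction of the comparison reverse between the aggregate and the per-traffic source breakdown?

Display: the one-page checkout 779/1145 = 68.0%, Flow B 186/336 = 55.4% → the one-page checkout
Social: the one-page checkout 148/193 = 76.7%, Flow B 936/1461 = 64.1% → the one-page checkout
Search: the one-page checkout 287/1309 = 21.9%, Flow B 16/145 = 11.0% → the one-page checkout
Overall: the one-page checkout 1214/2647 = 45.9%, Flow B 1138/1942 = 58.6% → Flow B
The one-page checkout wins each traffic group but Flow B wins overall — the comparison reverses. The one-page checkout's sessions skew toward search, which has a lower base rate.

Yes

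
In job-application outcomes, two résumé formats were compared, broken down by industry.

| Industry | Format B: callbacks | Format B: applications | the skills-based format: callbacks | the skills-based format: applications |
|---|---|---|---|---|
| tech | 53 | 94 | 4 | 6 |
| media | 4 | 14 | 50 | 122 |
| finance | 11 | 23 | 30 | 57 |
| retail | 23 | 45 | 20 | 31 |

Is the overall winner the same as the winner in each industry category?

No

Tech: Format B 53/94 = 56.4%, the skills-based format 4/6 = 66.7% → the skills-based format
Media: Format B 4/14 = 28.6%, the skills-based format 50/122 = 41.0% → the skills-based format
Finance: Format B 11/23 = 47.8%, the skills-based format 30/57 = 52.6% → the skills-based format
Retail: Format B 23/45 = 51.1%, the skills-based format 20/31 = 64.5% → the skills-based format
Overall: Format B 91/176 = 51.7%, the skills-based format 104/216 = 48.1% → Format B
The skills-based format wins each industry group but Format B wins overall — the comparison reverses. The skills-based format's applications skew toward media, which has a lower base rate.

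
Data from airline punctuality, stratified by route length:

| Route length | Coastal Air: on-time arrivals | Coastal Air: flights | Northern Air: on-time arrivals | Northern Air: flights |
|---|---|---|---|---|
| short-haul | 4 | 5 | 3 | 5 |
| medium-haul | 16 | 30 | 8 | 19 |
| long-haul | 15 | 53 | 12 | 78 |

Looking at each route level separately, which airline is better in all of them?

Short-haul: Coastal Air 4/5 = 80.0%, Northern Air 3/5 = 60.0% → Coastal Air
Medium-haul: Coastal Air 16/30 = 53.3%, Northern Air 8/19 = 42.1% → Coastal Air
Long-haul: Coastal Air 15/53 = 28.3%, Northern Air 12/78 = 15.4% → Coastal Air
Coastal Air has the higher rate in all 3 groups.

Coastal Air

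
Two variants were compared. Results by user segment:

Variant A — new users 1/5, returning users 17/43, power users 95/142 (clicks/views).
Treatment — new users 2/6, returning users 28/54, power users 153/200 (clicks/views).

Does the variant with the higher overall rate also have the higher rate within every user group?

New users: Variant A 1/5 = 20.0%, Treatment 2/6 = 33.3% → Treatment
Returning users: Variant A 17/43 = 39.5%, Treatment 28/54 = 51.9% → Treatment
Power users: Variant A 95/142 = 66.9%, Treatment 153/200 = 76.5% → Treatment
Overall: Variant A 113/190 = 59.5%, Treatment 183/260 = 70.4% → Treatment
Treatment wins overall and in every user group — no reversal.

Yes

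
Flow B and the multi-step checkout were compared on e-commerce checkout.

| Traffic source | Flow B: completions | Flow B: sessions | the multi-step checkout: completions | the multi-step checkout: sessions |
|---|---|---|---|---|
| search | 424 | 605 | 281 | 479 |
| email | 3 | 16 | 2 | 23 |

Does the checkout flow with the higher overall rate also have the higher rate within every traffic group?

Search: Flow B 424/605 = 70.1%, the multi-step checkout 281/479 = 58.7% → Flow B
Email: Flow B 3/16 = 18.8%, the multi-step checkout 2/23 = 8.7% → Flow B
Overall: Flow B 427/621 = 68.8%, the multi-step checkout 283/502 = 56.4% → Flow B
Flow B wins overall and in every traffic group — no reversal.

Yes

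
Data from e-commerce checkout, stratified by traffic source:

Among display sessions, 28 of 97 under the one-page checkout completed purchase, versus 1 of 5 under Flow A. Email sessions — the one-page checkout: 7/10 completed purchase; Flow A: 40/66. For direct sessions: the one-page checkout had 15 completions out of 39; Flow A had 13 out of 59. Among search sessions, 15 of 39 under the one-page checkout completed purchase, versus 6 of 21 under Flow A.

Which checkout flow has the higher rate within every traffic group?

the one-page checkout

Display: the one-page checkout 28/97 = 28.9%, Flow A 1/5 = 20.0% → the one-page checkout
Email: the one-page checkout 7/10 = 70.0%, Flow A 40/66 = 60.6% → the one-page checkout
Direct: the one-page checkout 15/39 = 38.5%, Flow A 13/59 = 22.0% → the one-page checkout
Search: the one-page checkout 15/39 = 38.5%, Flow A 6/21 = 28.6% → the one-page checkout
The one-page checkout has the higher rate in all 4 groups.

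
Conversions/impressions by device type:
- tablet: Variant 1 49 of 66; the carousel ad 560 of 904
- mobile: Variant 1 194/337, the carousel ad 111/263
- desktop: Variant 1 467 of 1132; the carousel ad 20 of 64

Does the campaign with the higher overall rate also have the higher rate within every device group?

No

Tablet: Variant 1 49/66 = 74.2%, the carousel ad 560/904 = 61.9% → Variant 1
Mobile: Variant 1 194/337 = 57.6%, the carousel ad 111/263 = 42.2% → Variant 1
Desktop: Variant 1 467/1132 = 41.3%, the carousel ad 20/64 = 31.2% → Variant 1
Overall: Variant 1 710/1535 = 46.3%, the carousel ad 691/1231 = 56.1% → the carousel ad
Variant 1 wins each device group but the carousel ad wins overall — the comparison reverses. Variant 1's impressions skew toward desktop, which has a lower base rate.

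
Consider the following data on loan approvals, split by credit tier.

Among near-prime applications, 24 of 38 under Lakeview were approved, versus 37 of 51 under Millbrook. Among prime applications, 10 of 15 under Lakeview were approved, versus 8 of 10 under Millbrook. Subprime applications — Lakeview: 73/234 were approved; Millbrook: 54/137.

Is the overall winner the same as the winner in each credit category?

Near-prime: Lakeview 24/38 = 63.2%, Millbrook 37/51 = 72.5% → Millbrook
Prime: Lakeview 10/15 = 66.7%, Millbrook 8/10 = 80.0% → Millbrook
Subprime: Lakeview 73/234 = 31.2%, Millbrook 54/137 = 39.4% → Millbrook
Overall: Lakeview 107/287 = 37.3%, Millbrook 99/198 = 50.0% → Millbrook
Millbrook wins overall and in every credit group — no reversal.

Yes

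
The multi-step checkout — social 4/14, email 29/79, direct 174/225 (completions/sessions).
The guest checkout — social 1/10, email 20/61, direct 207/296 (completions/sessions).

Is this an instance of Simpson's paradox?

Social: the multi-step checkout 4/14 = 28.6%, the guest checkout 1/10 = 10.0% → the multi-step checkout
Email: the multi-step checkout 29/79 = 36.7%, the guest checkout 20/61 = 32.8% → the multi-step checkout
Direct: the multi-step checkout 174/225 = 77.3%, the guest checkout 207/296 = 69.9% → the multi-step checkout
Overall: the multi-step checkout 207/318 = 65.1%, the guest checkout 228/367 = 62.1% → the multi-step checkout
The multi-step checkout wins overall and in every traffic group — no reversal.

No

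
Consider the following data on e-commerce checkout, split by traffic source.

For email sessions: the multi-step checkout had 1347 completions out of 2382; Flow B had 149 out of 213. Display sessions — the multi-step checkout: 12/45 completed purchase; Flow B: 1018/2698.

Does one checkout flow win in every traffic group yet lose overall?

Email: the multi-step checkout 1347/2382 = 56.5%, Flow B 149/213 = 70.0% → Flow B
Display: the multi-step checkout 12/45 = 26.7%, Flow B 1018/2698 = 37.7% → Flow B
Overall: the multi-step checkout 1359/2427 = 56.0%, Flow B 1167/2911 = 40.1% → the multi-step checkout
Flow B wins each traffic group but the multi-step checkout wins overall — the comparison reverses. Flow B's sessions skew toward display, which has a lower base rate.

Yes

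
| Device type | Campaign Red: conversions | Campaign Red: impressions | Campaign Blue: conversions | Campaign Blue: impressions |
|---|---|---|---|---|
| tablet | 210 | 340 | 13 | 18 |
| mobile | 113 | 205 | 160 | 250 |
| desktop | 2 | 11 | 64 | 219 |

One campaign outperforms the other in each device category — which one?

Tablet: Campaign Red 210/340 = 61.8%, Campaign Blue 13/18 = 72.2% → Campaign Blue
Mobile: Campaign Red 113/205 = 55.1%, Campaign Blue 160/250 = 64.0% → Campaign Blue
Desktop: Campaign Red 2/11 = 18.2%, Campaign Blue 64/219 = 29.2% → Campaign Blue
Campaign Blue has the higher rate in all 3 groups.

Campaign Blue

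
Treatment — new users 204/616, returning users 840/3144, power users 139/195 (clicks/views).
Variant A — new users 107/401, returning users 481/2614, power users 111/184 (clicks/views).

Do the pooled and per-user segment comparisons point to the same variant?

New users: Treatment 204/616 = 33.1%, Variant A 107/401 = 26.7% → Treatment
Returning users: Treatment 840/3144 = 26.7%, Variant A 481/2614 = 18.4% → Treatment
Power users: Treatment 139/195 = 71.3%, Variant A 111/184 = 60.3% → Treatment
Overall: Treatment 1183/3955 = 29.9%, Variant A 699/3199 = 21.9% → Treatment
Treatment wins overall and in every user group — no reversal.

Yes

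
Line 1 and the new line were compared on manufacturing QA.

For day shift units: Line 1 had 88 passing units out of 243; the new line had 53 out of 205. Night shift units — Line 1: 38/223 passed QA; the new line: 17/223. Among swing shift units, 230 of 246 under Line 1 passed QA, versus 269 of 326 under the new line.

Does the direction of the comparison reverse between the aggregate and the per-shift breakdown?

No

Day shift: Line 1 88/243 = 36.2%, the new line 53/205 = 25.9% → Line 1
Night shift: Line 1 38/223 = 17.0%, the new line 17/223 = 7.6% → Line 1
Swing shift: Line 1 230/246 = 93.5%, the new line 269/326 = 82.5% → Line 1
Overall: Line 1 356/712 = 50.0%, the new line 339/754 = 45.0% → Line 1
Line 1 wins overall and in every shift group — no reversal.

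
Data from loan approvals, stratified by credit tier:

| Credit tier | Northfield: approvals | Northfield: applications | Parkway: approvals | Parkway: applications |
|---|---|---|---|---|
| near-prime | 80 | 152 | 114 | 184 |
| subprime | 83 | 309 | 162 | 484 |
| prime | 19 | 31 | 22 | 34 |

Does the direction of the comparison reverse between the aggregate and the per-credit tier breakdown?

No

Near-prime: Northfield 80/152 = 52.6%, Parkway 114/184 = 62.0% → Parkway
Subprime: Northfield 83/309 = 26.9%, Parkway 162/484 = 33.5% → Parkway
Prime: Northfield 19/31 = 61.3%, Parkway 22/34 = 64.7% → Parkway
Overall: Northfield 182/492 = 37.0%, Parkway 298/702 = 42.5% → Parkway
Parkway wins overall and in every credit group — no reversal.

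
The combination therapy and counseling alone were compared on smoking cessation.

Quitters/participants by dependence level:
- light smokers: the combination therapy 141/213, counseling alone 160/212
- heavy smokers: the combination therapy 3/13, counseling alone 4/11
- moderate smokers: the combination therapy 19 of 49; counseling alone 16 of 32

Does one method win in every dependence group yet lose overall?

No

Light smokers: the combination therapy 141/213 = 66.2%, counseling alone 160/212 = 75.5% → counseling alone
Heavy smokers: the combination therapy 3/13 = 23.1%, counseling alone 4/11 = 36.4% → counseling alone
Moderate smokers: the combination therapy 19/49 = 38.8%, counseling alone 16/32 = 50.0% → counseling alone
Overall: the combination therapy 163/275 = 59.3%, counseling alone 180/255 = 70.6% → counseling alone
Counseling alone wins overall and in every dependence group — no reversal.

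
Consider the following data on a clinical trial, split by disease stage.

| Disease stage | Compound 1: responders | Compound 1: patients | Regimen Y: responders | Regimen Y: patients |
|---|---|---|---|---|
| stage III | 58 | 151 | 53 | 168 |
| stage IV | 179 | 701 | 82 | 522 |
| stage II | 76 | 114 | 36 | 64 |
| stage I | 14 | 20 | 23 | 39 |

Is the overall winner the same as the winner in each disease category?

Yes

Stage III: Compound 1 58/151 = 38.4%, Regimen Y 53/168 = 31.5% → Compound 1
Stage IV: Compound 1 179/701 = 25.5%, Regimen Y 82/522 = 15.7% → Compound 1
Stage II: Compound 1 76/114 = 66.7%, Regimen Y 36/64 = 56.2% → Compound 1
Stage I: Compound 1 14/20 = 70.0%, Regimen Y 23/39 = 59.0% → Compound 1
Overall: Compound 1 327/986 = 33.2%, Regimen Y 194/793 = 24.5% → Compound 1
Compound 1 wins overall and in every disease group — no reversal.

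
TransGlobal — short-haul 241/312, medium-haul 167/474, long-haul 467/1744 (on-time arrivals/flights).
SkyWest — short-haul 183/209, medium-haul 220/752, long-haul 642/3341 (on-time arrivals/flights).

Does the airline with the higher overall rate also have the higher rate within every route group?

Short-haul: TransGlobal 241/312 = 77.2%, SkyWest 183/209 = 87.6% → SkyWest
Medium-haul: TransGlobal 167/474 = 35.2%, SkyWest 220/752 = 29.3% → TransGlobal
Long-haul: TransGlobal 467/1744 = 26.8%, SkyWest 642/3341 = 19.2% → TransGlobal
Overall: TransGlobal 875/2530 = 34.6%, SkyWest 1045/4302 = 24.3% → TransGlobal
Neither sweeps: TransGlobal wins 2 of 3 groups, SkyWest wins 1. TransGlobal wins overall but not every group — no Simpson reversal.

No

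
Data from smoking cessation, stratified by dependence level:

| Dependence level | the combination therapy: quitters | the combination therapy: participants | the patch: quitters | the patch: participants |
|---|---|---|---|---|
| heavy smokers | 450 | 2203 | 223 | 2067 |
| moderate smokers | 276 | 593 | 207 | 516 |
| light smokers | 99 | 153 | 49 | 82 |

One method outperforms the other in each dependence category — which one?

Heavy smokers: the combination therapy 450/2203 = 20.4%, the patch 223/2067 = 10.8% → the combination therapy
Moderate smokers: the combination therapy 276/593 = 46.5%, the patch 207/516 = 40.1% → the combination therapy
Light smokers: the combination therapy 99/153 = 64.7%, the patch 49/82 = 59.8% → the combination therapy
The combination therapy has the higher rate in all 3 groups.

the combination therapy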